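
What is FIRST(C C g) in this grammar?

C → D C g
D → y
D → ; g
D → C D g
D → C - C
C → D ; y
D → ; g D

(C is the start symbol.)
FIRST sets of the non-terminals involved (from the grammar, by fixed-point iteration):
  FIRST(C) = { ';', 'y' }

To compute FIRST(C C g), process the symbols left to right:
Symbol C is a non-terminal. Add FIRST(C) \ {ε} = { ';', 'y' }
C is not nullable (ε ∉ FIRST(C)), so stop here.
FIRST(C C g) = { ';', 'y' }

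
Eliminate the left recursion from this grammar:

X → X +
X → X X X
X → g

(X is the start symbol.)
X → g X'
X' → + X'
X' → X X X'
X' → ε

X is directly left-recursive. The standard transformation for
  A → A α₁ | ... | A α_m | β₁ | ... | β_n
is
  A  → β₁ A' | ... | β_n A'
  A' → α₁ A' | ... | α_m A' | ε

X → g becomes X → g X'
X → X + becomes X' → + X'
X → X X X becomes X' → X X X'
Add X' → ε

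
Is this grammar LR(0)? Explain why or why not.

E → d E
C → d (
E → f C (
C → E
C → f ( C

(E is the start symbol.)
Yes, the grammar is LR(0)

A grammar is LR(0) if no state in the canonical LR(0) collection has:
  - both a shift item (dot before a terminal) and a complete item (shift-reduce conflict), or
  - two or more complete items (reduce-reduce conflict; the accept item [E' → E .] counts as a complete item here).

Augment with E' → E and build the canonical LR(0) collection (I0 = CLOSURE({[E' → . E]}), then GOTO on every symbol after a dot until no new states appear). It has 13 states:
  I0: { [E → . d E], [E → . f C (], [E' → . E] }  — shift
  I1: { [E' → E .] }  — accept
  I2: { [E → . d E], [E → . f C (], [E → d . E] }  — shift
  I3: { [C → . E], [C → . d (], [C → . f ( C], [E → . d E], [E → . f C (], [E → f . C (] }  — shift
  I4: { [E → f C . (] }  — shift
  I5: { [C → E .] }  — reduce
  I6: { [C → d . (], [E → . d E], [E → . f C (], [E → d . E] }  — shift
  I7: { [C → . E], [C → . d (], [C → . f ( C], [C → f . ( C], [E → . d E], [E → . f C (], [E → f . C (] }  — shift
  I8: { [C → . E], [C → . d (], [C → . f ( C], [C → f ( . C], [E → . d E], [E → . f C (] }  — shift
  I9: { [C → f ( C .] }  — reduce
  I10: { [C → d ( .] }  — reduce
  I11: { [E → d E .] }  — reduce
  I12: { [E → f C ( .] }  — reduce

Every state is either a pure shift/goto state or contains exactly one complete item and nothing to shift — no conflicts. The grammar is LR(0).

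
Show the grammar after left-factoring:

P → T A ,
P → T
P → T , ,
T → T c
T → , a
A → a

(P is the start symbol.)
P → T P'
P' → A ,
P' → ε
P' → , ,
T → T c
T → , a
A → a

Left-factoring transforms A → αβ₁ | αβ₂ into A → αA' and A' → β₁ | β₂
(α is the longest common prefix among the alternatives). Repeat until
no nonterminal has two alternatives with a common prefix.

Round 1: P has alternatives sharing prefix 'T'. Introduce P': P → T P'
  Add: P' → A ,
  Add: P' → ε
  Add: P' → , ,

No remaining common prefixes — done.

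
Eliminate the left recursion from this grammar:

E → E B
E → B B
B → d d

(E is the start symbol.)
E → B B E'
E' → B E'
E' → ε
B → d d

E is directly left-recursive. The standard transformation for
  A → A α₁ | ... | A α_m | β₁ | ... | β_n
is
  A  → β₁ A' | ... | β_n A'
  A' → α₁ A' | ... | α_m A' | ε

E → B B becomes E → B B E'
E → E B becomes E' → B E'
Add E' → ε

Productions for other non-terminals are unchanged:
  B → d d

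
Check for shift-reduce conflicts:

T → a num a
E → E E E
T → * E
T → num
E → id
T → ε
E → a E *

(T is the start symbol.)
Augment with T' → T and build the canonical LR(0) collection (I0 = CLOSURE({[T' → . T]}), then GOTO on every symbol after a dot until no new states appear). It has 14 states:
  I0: { [T → . * E], [T → . a num a], [T → . num], [T → .], [T' → . T] }  — shift, reduce
  I1: { [E → . E E E], [E → . a E *], [E → . id], [T → * . E] }  — shift
  I2: { [T' → T .] }  — accept
  I3: { [T → a . num a] }  — shift
  I4: { [T → num .] }  — reduce
  I5: { [T → a num . a] }  — shift
  I6: { [T → a num a .] }  — reduce
  I7: { [E → . E E E], [E → . a E *], [E → . id], [E → E . E E], [T → * E .] }  — shift, reduce
  I8: { [E → . E E E], [E → . a E *], [E → . id], [E → a . E *] }  — shift
  I9: { [E → id .] }  — reduce
  I10: { [E → . E E E], [E → . a E *], [E → . id], [E → E . E E], [E → a E . *] }  — shift
  I11: { [E → a E * .] }  — reduce
  I12: { [E → . E E E], [E → . a E *], [E → . id], [E → E . E E], [E → E E . E] }  — shift
  I13: { [E → . E E E], [E → . a E *], [E → . id], [E → E . E E], [E → E E . E], [E → E E E .] }  — shift, reduce

I0 contains reduce item [T → .] and shift items [T → . * E], [T → . a num a], [T → . num] — shift-reduce conflict.
I7 contains reduce item [T → * E .] and shift items [E → . a E *], [E → . id] — shift-reduce conflict.
I13 contains reduce item [E → E E E .] and shift items [E → . a E *], [E → . id] — shift-reduce conflict.

Answer: Yes — I0: [T → .] vs [T → . * E]; I7: [T → * E .] vs [E → . a E *]; I13: [E → E E E .] vs [E → . a E *]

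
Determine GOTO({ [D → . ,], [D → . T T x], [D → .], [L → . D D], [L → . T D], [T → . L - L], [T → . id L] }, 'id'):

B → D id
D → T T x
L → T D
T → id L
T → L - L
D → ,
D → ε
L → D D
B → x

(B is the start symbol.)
{ [D → . ,], [D → . T T x], [D → .], [L → . D D], [L → . T D], [T → . L - L], [T → . id L], [T → id . L] }

GOTO(I, 'id') = CLOSURE({ [A → αX.β] : [A → α.Xβ] ∈ I, X = 'id' })

Items with dot before 'id', with the dot advanced:
  [T → . id L] → [T → id . L]
Closure of the advanced items:
  [T → id . L] has the dot before L: add [L → . T D], [L → . D D]
  [L → . T D] has the dot before T: add [T → . id L], [T → . L - L]
  [L → . D D] has the dot before D: add [D → . T T x], [D → . ,], [D → .]

GOTO = { [D → . ,], [D → . T T x], [D → .], [L → . D D], [L → . T D], [T → . L - L], [T → . id L], [T → id . L] }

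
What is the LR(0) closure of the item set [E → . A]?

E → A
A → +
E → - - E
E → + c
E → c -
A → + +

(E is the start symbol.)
To compute CLOSURE, for each item [A → α.Bβ] where B is a non-terminal, add [B → .γ] for all productions B → γ; repeat for the newly added items until nothing changes.

Start with: [E → . A]
  [E → . A] has the dot before A: add [A → . +], [A → . + +]
No further items can be added.

CLOSURE = { [A → . + +], [A → . +], [E → . A] }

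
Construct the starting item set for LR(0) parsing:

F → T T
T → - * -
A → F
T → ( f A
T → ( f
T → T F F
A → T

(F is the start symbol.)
First, augment the grammar with F' → F
I₀ = CLOSURE({ [F' → . F] }):
  [F' → . F] has the dot before F: add [F → . T T]
  [F → . T T] has the dot before T: add [T → . - * -], [T → . ( f A], [T → . ( f], [T → . T F F]
No further items can be added.

I₀ = { [F → . T T], [F' → . F], [T → . ( f A], [T → . ( f], [T → . - * -], [T → . T F F] }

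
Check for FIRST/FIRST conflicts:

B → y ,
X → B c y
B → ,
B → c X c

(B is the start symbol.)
No FIRST/FIRST conflicts.

A FIRST/FIRST conflict occurs when two productions N → α and N → β for the same non-terminal have FIRST(α) ∩ FIRST(β) ≠ ∅ (with ε ∈ FIRST of a nullable right-hand side, so two nullable alternatives also conflict).

Productions for B:
  B → y ,: FIRST = { 'y' }
  B → ,: FIRST = { ',' }
  B → c X c: FIRST = { 'c' }
X has only one production, so no FIRST/FIRST conflict is possible there.

All alternatives of each non-terminal have pairwise disjoint FIRST sets.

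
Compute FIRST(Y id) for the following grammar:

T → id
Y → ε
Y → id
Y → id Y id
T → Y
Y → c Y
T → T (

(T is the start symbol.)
{ 'c', 'id' }

FIRST sets of the non-terminals involved (from the grammar, by fixed-point iteration):
  FIRST(Y) = { 'c', 'id', ε }

To compute FIRST(Y id), process the symbols left to right:
Symbol Y is a non-terminal. Add FIRST(Y) \ {ε} = { 'c', 'id' }
Y is nullable (ε ∈ FIRST(Y)), continue to the next symbol.
Symbol id is a terminal. Add 'id' and stop.
FIRST(Y id) = { 'c', 'id' }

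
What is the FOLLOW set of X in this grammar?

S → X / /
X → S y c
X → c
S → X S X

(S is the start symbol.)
{ $, '/', 'c', 'y' }

To compute FOLLOW(X), find every occurrence of X on a right-hand side N → α X β: add FIRST(β) \ {ε}, and if β is empty or nullable also add FOLLOW(N). Iterate to a fixed point.

In S → X / /: X is followed by '/' '/', add FIRST('/' '/') \ {ε} = { '/' }
In S → X S X: X is followed by S X, add FIRST(S X) \ {ε} = { 'c' }
In S → X S X: X is at the end, add FOLLOW(S)

The FOLLOW sets referred to above (computed the same way, to a fixed point):
  FOLLOW(S) = { $, 'c', 'y' }

Taking the union: FOLLOW(X) = { $, '/', 'c', 'y' }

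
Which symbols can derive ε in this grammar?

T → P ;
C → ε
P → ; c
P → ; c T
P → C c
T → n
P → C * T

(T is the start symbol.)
{ 'C' }

ε-productions: C → ε
So C is immediately nullable.
No further non-terminal can be added: every production for the remaining non-terminals contains a terminal or a non-nullable non-terminal.
Nullable = { 'C' }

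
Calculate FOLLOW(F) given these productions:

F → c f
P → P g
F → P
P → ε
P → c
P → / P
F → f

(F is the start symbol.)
To compute FOLLOW(F), find every occurrence of F on a right-hand side N → α F β: add FIRST(β) \ {ε}, and if β is empty or nullable also add FOLLOW(N). Iterate to a fixed point.

F is the start symbol, so $ ∈ FOLLOW(F).
F does not occur on any right-hand side.

Taking the union: FOLLOW(F) = { $ }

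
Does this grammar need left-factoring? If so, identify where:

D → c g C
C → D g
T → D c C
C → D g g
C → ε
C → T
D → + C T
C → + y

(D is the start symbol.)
Left-factoring is needed when two productions for the same non-terminal
share a common prefix on the right-hand side.

Productions for D:
  D → c g C
  D → + C T
Productions for C:
  C → D g
  C → D g g
  C → ε
  C → T
  C → + y

Found common prefix 'D g' in productions for C

Answer: Yes, C has productions with common prefix 'D g'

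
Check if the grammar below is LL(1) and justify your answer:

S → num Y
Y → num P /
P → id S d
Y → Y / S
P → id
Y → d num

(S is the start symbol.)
No. Predict set conflict for Y: { 'num' }

A grammar is LL(1) if for each non-terminal N with multiple productions, the predict sets of those productions are pairwise disjoint, where PREDICT(N → α) = (FIRST(α) \ {ε}) ∪ (FOLLOW(N) if α ⇒* ε).

Relevant sets:
  FIRST(Y) = { 'd', 'num' }

For Y:
  PREDICT(Y → num P '/') = { 'num' }
  PREDICT(Y → Y '/' S) = { 'd', 'num' }
  PREDICT(Y → d num) = { 'd' }
For P:
  PREDICT(P → id S d) = { 'id' }
  PREDICT(P → id) = { 'id' }
S has a single production, so nothing to check there.

Conflict found: Predict set conflict for Y: { 'num' }
The grammar is NOT LL(1).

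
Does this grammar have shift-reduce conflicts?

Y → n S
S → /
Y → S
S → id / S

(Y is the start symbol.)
Augment with Y' → Y and build the canonical LR(0) collection (I0 = CLOSURE({[Y' → . Y]}), then GOTO on every symbol after a dot until no new states appear). It has 9 states:
  I0: { [S → . /], [S → . id / S], [Y → . S], [Y → . n S], [Y' → . Y] }  — shift
  I1: { [S → / .] }  — reduce
  I2: { [Y → S .] }  — reduce
  I3: { [Y' → Y .] }  — accept
  I4: { [S → id . / S] }  — shift
  I5: { [S → . /], [S → . id / S], [Y → n . S] }  — shift
  I6: { [Y → n S .] }  — reduce
  I7: { [S → . /], [S → . id / S], [S → id / . S] }  — shift
  I8: { [S → id / S .] }  — reduce

No state contains both a complete item and a shift item.

Answer: No shift-reduce conflicts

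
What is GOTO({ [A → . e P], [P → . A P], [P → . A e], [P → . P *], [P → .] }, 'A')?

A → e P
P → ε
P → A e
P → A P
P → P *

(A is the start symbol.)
GOTO(I, 'A') = CLOSURE({ [A → αX.β] : [A → α.Xβ] ∈ I, X = 'A' })

Items with dot before 'A', with the dot advanced:
  [P → . A P] → [P → A . P]
  [P → . A e] → [P → A . e]
Closure of the advanced items:
  [P → A . P] has the dot before P: add [P → .], [P → . A e], [P → . A P], [P → . P *]
  [P → . A e] has the dot before A: add [A → . e P]

GOTO = { [A → . e P], [P → . A P], [P → . A e], [P → . P *], [P → .], [P → A . P], [P → A . e] }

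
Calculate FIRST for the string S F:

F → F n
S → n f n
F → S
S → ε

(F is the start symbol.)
FIRST sets of the non-terminals involved (from the grammar, by fixed-point iteration):
  FIRST(S) = { 'n', ε }
  FIRST(F) = { 'n', ε }

To compute FIRST(S F), process the symbols left to right:
Symbol S is a non-terminal. Add FIRST(S) \ {ε} = { 'n' }
S is nullable (ε ∈ FIRST(S)), continue to the next symbol.
Symbol F is a non-terminal. Add FIRST(F) \ {ε} = { 'n' }
F is nullable (ε ∈ FIRST(F)), continue to the next symbol.
All symbols are nullable, so ε is in the result.
FIRST(S F) = { 'n', ε }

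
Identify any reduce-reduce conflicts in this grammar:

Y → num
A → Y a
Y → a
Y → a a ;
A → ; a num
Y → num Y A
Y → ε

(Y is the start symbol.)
Yes — I3: [Y → .] vs [Y → num .]

A reduce-reduce conflict occurs when an LR(0) state has two complete items [A → α .] and [B → β .] — both call for a reduction, and with no lookahead the parser cannot choose between them.

Augment with Y' → Y and build the canonical LR(0) collection (I0 = CLOSURE({[Y' → . Y]}), then GOTO on every symbol after a dot until no new states appear). It has 13 states:
  I0: { [Y → . a a ;], [Y → . a], [Y → . num Y A], [Y → . num], [Y → .], [Y' → . Y] }  — shift, reduce
  I1: { [Y' → Y .] }  — accept
  I2: { [Y → a . a ;], [Y → a .] }  — shift, reduce
  I3: { [Y → . a a ;], [Y → . a], [Y → . num Y A], [Y → . num], [Y → .], [Y → num . Y A], [Y → num .] }  — shift, 2 reduces
  I4: { [A → . ; a num], [A → . Y a], [Y → . a a ;], [Y → . a], [Y → . num Y A], [Y → . num], [Y → .], [Y → num Y . A] }  — shift, reduce
  I5: { [A → ; . a num] }  — shift
  I6: { [Y → num Y A .] }  — reduce
  I7: { [A → Y . a] }  — shift
  I8: { [A → Y a .] }  — reduce
  I9: { [A → ; a . num] }  — shift
  I10: { [A → ; a num .] }  — reduce
  I11: { [Y → a a . ;] }  — shift
  I12: { [Y → a a ; .] }  — reduce

I3 contains complete items [Y → .], [Y → num .] — reduce-reduce conflict.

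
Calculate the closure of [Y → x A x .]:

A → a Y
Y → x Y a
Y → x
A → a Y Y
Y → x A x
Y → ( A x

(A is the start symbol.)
To compute CLOSURE, for each item [A → α.Bβ] where B is a non-terminal, add [B → .γ] for all productions B → γ; repeat for the newly added items until nothing changes.

Start with: [Y → x A x .]
The dot is at the end, so nothing is added.

CLOSURE = { [Y → x A x .] }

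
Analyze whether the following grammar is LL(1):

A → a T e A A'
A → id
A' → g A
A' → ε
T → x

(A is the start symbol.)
Relevant sets:
  FOLLOW(A') = { $, 'g' }

For A:
  PREDICT(A → a T e A A') = { 'a' }
  PREDICT(A → id) = { 'id' }
For A':
  PREDICT(A' → g A) = { 'g' }
  PREDICT(A' → ε) = { $, 'g' }
T has a single production, so nothing to check there.

Conflict found: Predict set conflict for A': { 'g' }
The grammar is NOT LL(1).

Answer: No. Predict set conflict for A': { 'g' }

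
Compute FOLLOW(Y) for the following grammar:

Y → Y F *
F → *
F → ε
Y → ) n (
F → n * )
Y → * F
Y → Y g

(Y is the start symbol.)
To compute FOLLOW(Y), find every occurrence of Y on a right-hand side N → α Y β: add FIRST(β) \ {ε}, and if β is empty or nullable also add FOLLOW(N). Iterate to a fixed point.

Y is the start symbol, so $ ∈ FOLLOW(Y).
In Y → Y F *: Y is followed by F '*', add FIRST(F '*') \ {ε} = { '*', 'n' }
In Y → Y g: Y is followed by g, add FIRST(g) \ {ε} = { 'g' }

Taking the union: FOLLOW(Y) = { $, '*', 'g', 'n' }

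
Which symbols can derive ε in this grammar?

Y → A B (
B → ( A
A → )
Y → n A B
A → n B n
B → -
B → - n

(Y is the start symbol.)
A non-terminal is nullable if it can derive ε (the empty string): either it has an ε-production, or it has a production whose right-hand side consists entirely of nullable non-terminals.

There are no ε-productions, so no non-terminal can derive ε.
No non-terminals are nullable.

Answer: None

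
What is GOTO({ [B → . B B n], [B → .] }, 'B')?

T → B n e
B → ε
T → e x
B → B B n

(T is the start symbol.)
GOTO(I, 'B') = CLOSURE({ [A → αX.β] : [A → α.Xβ] ∈ I, X = 'B' })

Items with dot before 'B', with the dot advanced:
  [B → . B B n] → [B → B . B n]
Closure of the advanced items:
  [B → B . B n] has the dot before B: add [B → .], [B → . B B n]

GOTO = { [B → . B B n], [B → .], [B → B . B n] }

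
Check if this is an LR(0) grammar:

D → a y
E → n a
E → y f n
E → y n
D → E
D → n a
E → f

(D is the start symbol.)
Augment with D' → D and build the canonical LR(0) collection (I0 = CLOSURE({[D' → . D]}), then GOTO on every symbol after a dot until no new states appear). It has 12 states:
  I0: { [D → . E], [D → . a y], [D → . n a], [D' → . D], [E → . f], [E → . n a], [E → . y f n], [E → . y n] }  — shift
  I1: { [D' → D .] }  — accept
  I2: { [D → E .] }  — reduce
  I3: { [D → a . y] }  — shift
  I4: { [E → f .] }  — reduce
  I5: { [D → n . a], [E → n . a] }  — shift
  I6: { [E → y . f n], [E → y . n] }  — shift
  I7: { [E → y f . n] }  — shift
  I8: { [E → y n .] }  — reduce
  I9: { [E → y f n .] }  — reduce
  I10: { [D → n a .], [E → n a .] }  — 2 reduces
  I11: { [D → a y .] }  — reduce

Conflict in state I10:
  Reduce-reduce conflict: [D → n a .] and [E → n a .]
So the grammar is NOT LR(0).

Answer: No. Reduce-reduce conflict: [D → n a .] and [E → n a .]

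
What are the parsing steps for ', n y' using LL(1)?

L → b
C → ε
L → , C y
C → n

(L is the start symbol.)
LL(1) parsing maintains a stack (initially the start symbol over $) and the input. At each step: if the stack top is a terminal, match it against the current input token; if it is a non-terminal N, replace it with the RHS of M[N, lookahead] (the unique production whose predict set contains the lookahead).

Stack is shown with the top on the left.

Stack    Input    Action
------------------------
L $      , n y $  output L → , C y
, C y $  , n y $  match ','
C y $    n y $    output C → n
n y $    n y $    match 'n'
y $      y $      match 'y'
$        $        accept

The string is accepted.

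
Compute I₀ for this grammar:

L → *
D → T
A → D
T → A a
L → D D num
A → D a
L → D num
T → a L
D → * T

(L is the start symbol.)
First, augment the grammar with L' → L
I₀ = CLOSURE({ [L' → . L] }):
  [L' → . L] has the dot before L: add [L → . *], [L → . D D num], [L → . D num]
  [L → . D D num] has the dot before D: add [D → . T], [D → . * T]
  [D → . T] has the dot before T: add [T → . A a], [T → . a L]
  [T → . A a] has the dot before A: add [A → . D], [A → . D a]
No further items can be added.

I₀ = { [A → . D a], [A → . D], [D → . * T], [D → . T], [L → . *], [L → . D D num], [L → . D num], [L' → . L], [T → . A a], [T → . a L] }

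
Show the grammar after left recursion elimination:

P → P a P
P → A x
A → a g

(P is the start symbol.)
P is directly left-recursive. The standard transformation for
  A → A α₁ | ... | A α_m | β₁ | ... | β_n
is
  A  → β₁ A' | ... | β_n A'
  A' → α₁ A' | ... | α_m A' | ε

P → A x becomes P → A x P'
P → P a P becomes P' → a P P'
Add P' → ε

Productions for other non-terminals are unchanged:
  A → a g

Resulting grammar:
P → A x P'
P' → a P P'
P' → ε
A → a g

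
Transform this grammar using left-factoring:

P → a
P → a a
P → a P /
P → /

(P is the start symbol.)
Left-factoring transforms A → αβ₁ | αβ₂ into A → αA' and A' → β₁ | β₂
(α is the longest common prefix among the alternatives). Repeat until
no nonterminal has two alternatives with a common prefix.

Round 1: P has alternatives sharing prefix 'a'. Introduce P': P → a P'
  Add: P' → ε
  Add: P' → a
  Add: P' → P /

No remaining common prefixes — done.

Resulting grammar:
P → a P'
P' → ε
P' → a
P' → P /
P → /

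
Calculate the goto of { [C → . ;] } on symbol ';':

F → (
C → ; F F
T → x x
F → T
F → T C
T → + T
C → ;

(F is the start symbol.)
{ [C → ; .] }

GOTO(I, ';') = CLOSURE({ [A → αX.β] : [A → α.Xβ] ∈ I, X = ';' })

Items with dot before ';', with the dot advanced:
  [C → . ;] → [C → ; .]
Closure adds nothing (no advanced item has the dot before a non-terminal).

GOTO = { [C → ; .] }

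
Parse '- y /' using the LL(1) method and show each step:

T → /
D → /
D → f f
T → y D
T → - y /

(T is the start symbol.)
LL(1) parsing maintains a stack (initially the start symbol over $) and the input. At each step: if the stack top is a terminal, match it against the current input token; if it is a non-terminal N, replace it with the RHS of M[N, lookahead] (the unique production whose predict set contains the lookahead).

Stack is shown with the top on the left.

Stack    Input    Action
------------------------
T $      - y / $  output T → - y /
- y / $  - y / $  match '-'
y / $    y / $    match 'y'
/ $      / $      match '/'
$        $        accept

The string is accepted.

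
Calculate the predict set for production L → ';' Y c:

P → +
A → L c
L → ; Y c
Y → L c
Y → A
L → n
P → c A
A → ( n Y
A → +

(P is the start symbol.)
{ ';' }

PREDICT(L → ';' Y c) = (FIRST(RHS) \ {ε}) ∪ (FOLLOW(L) if ε ∈ FIRST(RHS), i.e. RHS ⇒* ε)
FIRST(';' Y c) = { ';' }
ε ∉ FIRST(';' Y c), so FOLLOW(L) is not added.
PREDICT(L → ';' Y c) = { ';' }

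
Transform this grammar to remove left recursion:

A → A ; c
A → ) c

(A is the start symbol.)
A is directly left-recursive. The standard transformation for
  A → A α₁ | ... | A α_m | β₁ | ... | β_n
is
  A  → β₁ A' | ... | β_n A'
  A' → α₁ A' | ... | α_m A' | ε

A → ) c becomes A → ) c A'
A → A ; c becomes A' → ; c A'
Add A' → ε

Resulting grammar:
A → ) c A'
A' → ; c A'
A' → ε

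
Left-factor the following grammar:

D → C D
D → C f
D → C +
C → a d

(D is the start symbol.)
D → C D'
D' → D
D' → f
D' → +
C → a d

Left-factoring transforms A → αβ₁ | αβ₂ into A → αA' and A' → β₁ | β₂
(α is the longest common prefix among the alternatives). Repeat until
no nonterminal has two alternatives with a common prefix.

Round 1: D has alternatives sharing prefix 'C'. Introduce D': D → C D'
  Add: D' → D
  Add: D' → f
  Add: D' → +

No remaining common prefixes — done.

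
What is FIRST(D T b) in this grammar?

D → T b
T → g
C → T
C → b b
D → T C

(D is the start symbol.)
FIRST sets of the non-terminals involved (from the grammar, by fixed-point iteration):
  FIRST(D) = { 'g' }

To compute FIRST(D T b), process the symbols left to right:
Symbol D is a non-terminal. Add FIRST(D) \ {ε} = { 'g' }
D is not nullable (ε ∉ FIRST(D)), so stop here.
FIRST(D T b) = { 'g' }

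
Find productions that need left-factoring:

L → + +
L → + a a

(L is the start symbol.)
Yes, L has productions with common prefix '+'

Left-factoring is needed when two productions for the same non-terminal
share a common prefix on the right-hand side.

Productions for L:
  L → + +
  L → + a a

Found common prefix '+' in productions for L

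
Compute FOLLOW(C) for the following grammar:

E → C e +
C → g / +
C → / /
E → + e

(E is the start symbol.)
To compute FOLLOW(C), find every occurrence of C on a right-hand side N → α C β: add FIRST(β) \ {ε}, and if β is empty or nullable also add FOLLOW(N). Iterate to a fixed point.

In E → C e +: C is followed by e '+', add FIRST(e '+') \ {ε} = { 'e' }

Taking the union: FOLLOW(C) = { 'e' }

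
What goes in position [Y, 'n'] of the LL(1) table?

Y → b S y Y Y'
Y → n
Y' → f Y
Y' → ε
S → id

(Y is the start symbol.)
Y → n

To find M[Y, 'n'], we find productions for Y where 'n' is in the predict set (PREDICT(N → α) = (FIRST(α) \ {ε}) ∪ (FOLLOW(N) if α ⇒* ε)).

Y → b S y Y Y': PREDICT = { 'b' }
Y → n: PREDICT = { 'n' }
  'n' is in predict set, so this production goes in M[Y, 'n']

M[Y, 'n'] = Y → n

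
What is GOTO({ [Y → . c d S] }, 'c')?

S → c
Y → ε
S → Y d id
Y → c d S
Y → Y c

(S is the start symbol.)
GOTO(I, 'c') = CLOSURE({ [A → αX.β] : [A → α.Xβ] ∈ I, X = 'c' })

Items with dot before 'c', with the dot advanced:
  [Y → . c d S] → [Y → c . d S]
Closure adds nothing (no advanced item has the dot before a non-terminal).

GOTO = { [Y → c . d S] }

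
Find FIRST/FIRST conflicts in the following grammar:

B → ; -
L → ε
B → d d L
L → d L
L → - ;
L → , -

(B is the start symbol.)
No FIRST/FIRST conflicts.

A FIRST/FIRST conflict occurs when two productions N → α and N → β for the same non-terminal have FIRST(α) ∩ FIRST(β) ≠ ∅ (with ε ∈ FIRST of a nullable right-hand side, so two nullable alternatives also conflict).

Productions for B:
  B → ; -: FIRST = { ';' }
  B → d d L: FIRST = { 'd' }
Productions for L:
  L → ε: FIRST = { ε }
  L → d L: FIRST = { 'd' }
  L → - ;: FIRST = { '-' }
  L → , -: FIRST = { ',' }

All alternatives of each non-terminal have pairwise disjoint FIRST sets.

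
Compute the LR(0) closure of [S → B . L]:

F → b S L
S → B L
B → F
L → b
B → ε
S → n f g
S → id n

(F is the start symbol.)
{ [L → . b], [S → B . L] }

Start with: [S → B . L]
  [S → B . L] has the dot before L: add [L → . b]
No further items can be added.

CLOSURE = { [L → . b], [S → B . L] }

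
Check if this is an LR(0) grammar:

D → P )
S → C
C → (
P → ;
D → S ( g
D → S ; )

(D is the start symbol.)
A grammar is LR(0) if no state in the canonical LR(0) collection has:
  - both a shift item (dot before a terminal) and a complete item (shift-reduce conflict), or
  - two or more complete items (reduce-reduce conflict; the accept item [D' → D .] counts as a complete item here).

Augment with D' → D and build the canonical LR(0) collection (I0 = CLOSURE({[D' → . D]}), then GOTO on every symbol after a dot until no new states appear). It has 12 states:
  I0: { [C → . (], [D → . P )], [D → . S ( g], [D → . S ; )], [D' → . D], [P → . ;], [S → . C] }  — shift
  I1: { [C → ( .] }  — reduce
  I2: { [P → ; .] }  — reduce
  I3: { [S → C .] }  — reduce
  I4: { [D' → D .] }  — accept
  I5: { [D → P . )] }  — shift
  I6: { [D → S . ( g], [D → S . ; )] }  — shift
  I7: { [D → S ( . g] }  — shift
  I8: { [D → S ; . )] }  — shift
  I9: { [D → S ; ) .] }  — reduce
  I10: { [D → S ( g .] }  — reduce
  I11: { [D → P ) .] }  — reduce

Every state is either a pure shift/goto state or contains exactly one complete item and nothing to shift — no conflicts. The grammar is LR(0).

Answer: Yes, the grammar is LR(0)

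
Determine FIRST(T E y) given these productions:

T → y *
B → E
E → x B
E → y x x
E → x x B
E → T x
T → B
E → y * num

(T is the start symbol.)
{ 'x', 'y' }

FIRST sets of the non-terminals involved (from the grammar, by fixed-point iteration):
  FIRST(T) = { 'x', 'y' }

To compute FIRST(T E y), process the symbols left to right:
Symbol T is a non-terminal. Add FIRST(T) \ {ε} = { 'x', 'y' }
T is not nullable (ε ∉ FIRST(T)), so stop here.
FIRST(T E y) = { 'x', 'y' }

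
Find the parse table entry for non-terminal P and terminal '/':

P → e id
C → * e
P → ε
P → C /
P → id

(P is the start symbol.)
Empty (error entry)

To find M[P, '/'], we find productions for P where '/' is in the predict set (PREDICT(N → α) = (FIRST(α) \ {ε}) ∪ (FOLLOW(N) if α ⇒* ε)).

Relevant sets:
  FIRST(C) = { '*' }
  FOLLOW(P) = { $ }

P → e id: PREDICT = { 'e' }
P → ε: PREDICT = { $ }
P → C /: PREDICT = { '*' }
P → id: PREDICT = { 'id' }

M[P, '/'] is empty (no production applies)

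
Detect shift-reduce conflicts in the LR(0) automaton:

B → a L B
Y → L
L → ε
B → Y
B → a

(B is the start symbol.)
A shift-reduce conflict occurs when an LR(0) state has both:
  - a complete (reduce) item [A → α .] (dot at the end), and
  - a shift item [B → β . c γ] (dot before a terminal).

Augment with B' → B and build the canonical LR(0) collection (I0 = CLOSURE({[B' → . B]}), then GOTO on every symbol after a dot until no new states appear). It has 7 states:
  I0: { [B → . Y], [B → . a L B], [B → . a], [B' → . B], [L → .], [Y → . L] }  — shift, reduce
  I1: { [B' → B .] }  — accept
  I2: { [Y → L .] }  — reduce
  I3: { [B → Y .] }  — reduce
  I4: { [B → a . L B], [B → a .], [L → .] }  — 2 reduces
  I5: { [B → . Y], [B → . a L B], [B → . a], [B → a L . B], [L → .], [Y → . L] }  — shift, reduce
  I6: { [B → a L B .] }  — reduce

I0 contains reduce item [L → .] and shift items [B → . a], [B → . a L B] — shift-reduce conflict.
I5 contains reduce item [L → .] and shift items [B → . a], [B → . a L B] — shift-reduce conflict.

Answer: Yes — I0: [L → .] vs [B → . a]; I5: [L → .] vs [B → . a]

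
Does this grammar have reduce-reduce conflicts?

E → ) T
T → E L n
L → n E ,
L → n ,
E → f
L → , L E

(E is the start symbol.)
Augment with E' → E and build the canonical LR(0) collection (I0 = CLOSURE({[E' → . E]}), then GOTO on every symbol after a dot until no new states appear). It has 15 states:
  I0: { [E → . ) T], [E → . f], [E' → . E] }  — shift
  I1: { [E → ) . T], [E → . ) T], [E → . f], [T → . E L n] }  — shift
  I2: { [E' → E .] }  — accept
  I3: { [E → f .] }  — reduce
  I4: { [L → . , L E], [L → . n ,], [L → . n E ,], [T → E . L n] }  — shift
  I5: { [E → ) T .] }  — reduce
  I6: { [L → , . L E], [L → . , L E], [L → . n ,], [L → . n E ,] }  — shift
  I7: { [T → E L . n] }  — shift
  I8: { [E → . ) T], [E → . f], [L → n . ,], [L → n . E ,] }  — shift
  I9: { [L → n , .] }  — reduce
  I10: { [L → n E . ,] }  — shift
  I11: { [L → n E , .] }  — reduce
  I12: { [T → E L n .] }  — reduce
  I13: { [E → . ) T], [E → . f], [L → , L . E] }  — shift
  I14: { [L → , L E .] }  — reduce

No state contains more than one complete item.

Answer: No reduce-reduce conflicts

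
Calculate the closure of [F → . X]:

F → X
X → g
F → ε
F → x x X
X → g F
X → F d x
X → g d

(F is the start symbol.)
To compute CLOSURE, for each item [A → α.Bβ] where B is a non-terminal, add [B → .γ] for all productions B → γ; repeat for the newly added items until nothing changes.

Start with: [F → . X]
  [F → . X] has the dot before X: add [X → . g], [X → . g F], [X → . F d x], [X → . g d]
  [X → . F d x] has the dot before F: add [F → .], [F → . x x X]
No further items can be added.

CLOSURE = { [F → . X], [F → . x x X], [F → .], [X → . F d x], [X → . g F], [X → . g d], [X → . g] }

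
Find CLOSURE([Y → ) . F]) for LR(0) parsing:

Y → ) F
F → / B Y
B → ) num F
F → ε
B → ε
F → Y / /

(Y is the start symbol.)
To compute CLOSURE, for each item [A → α.Bβ] where B is a non-terminal, add [B → .γ] for all productions B → γ; repeat for the newly added items until nothing changes.

Start with: [Y → ) . F]
  [Y → ) . F] has the dot before F: add [F → . / B Y], [F → .], [F → . Y / /]
  [F → . Y / /] has the dot before Y: add [Y → . ) F]
No further items can be added.

CLOSURE = { [F → . / B Y], [F → . Y / /], [F → .], [Y → ) . F], [Y → . ) F] }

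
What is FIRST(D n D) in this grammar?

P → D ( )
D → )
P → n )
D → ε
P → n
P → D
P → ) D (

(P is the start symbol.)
{ ')', 'n' }

FIRST sets of the non-terminals involved (from the grammar, by fixed-point iteration):
  FIRST(D) = { ')', ε }

To compute FIRST(D n D), process the symbols left to right:
Symbol D is a non-terminal. Add FIRST(D) \ {ε} = { ')' }
D is nullable (ε ∈ FIRST(D)), continue to the next symbol.
Symbol n is a terminal. Add 'n' and stop.
FIRST(D n D) = { ')', 'n' }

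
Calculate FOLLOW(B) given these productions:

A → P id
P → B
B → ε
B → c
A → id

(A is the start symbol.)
{ 'id' }

In P → B: B is at the end, add FOLLOW(P)

The FOLLOW sets referred to above (computed the same way, to a fixed point):
  FOLLOW(P) = { 'id' }

Taking the union: FOLLOW(B) = { 'id' }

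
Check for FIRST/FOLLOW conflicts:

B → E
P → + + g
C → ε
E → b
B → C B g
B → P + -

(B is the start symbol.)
Nullable non-terminals: C.
C has a nullable alternative but only one production, so nothing to check.

B, E, P have no nullable alternative, so no FIRST/FOLLOW check is needed there.

No FIRST/FOLLOW conflicts found.

Answer: No FIRST/FOLLOW conflicts.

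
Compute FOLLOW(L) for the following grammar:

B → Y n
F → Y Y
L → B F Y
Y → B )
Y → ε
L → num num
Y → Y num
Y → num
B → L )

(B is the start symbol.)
{ ')' }

To compute FOLLOW(L), find every occurrence of L on a right-hand side N → α L β: add FIRST(β) \ {ε}, and if β is empty or nullable also add FOLLOW(N). Iterate to a fixed point.

In B → L ): L is followed by ')', add FIRST(')') \ {ε} = { ')' }

Taking the union: FOLLOW(L) = { ')' }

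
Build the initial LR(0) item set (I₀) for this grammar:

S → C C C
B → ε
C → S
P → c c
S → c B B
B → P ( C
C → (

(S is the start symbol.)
First, augment the grammar with S' → S
I₀ = CLOSURE({ [S' → . S] }):
  [S' → . S] has the dot before S: add [S → . C C C], [S → . c B B]
  [S → . C C C] has the dot before C: add [C → . S], [C → . (]
No further items can be added.

I₀ = { [C → . (], [C → . S], [S → . C C C], [S → . c B B], [S' → . S] }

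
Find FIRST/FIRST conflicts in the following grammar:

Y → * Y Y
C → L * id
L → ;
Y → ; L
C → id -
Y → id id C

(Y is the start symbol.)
A FIRST/FIRST conflict occurs when two productions N → α and N → β for the same non-terminal have FIRST(α) ∩ FIRST(β) ≠ ∅ (with ε ∈ FIRST of a nullable right-hand side, so two nullable alternatives also conflict).

FIRST sets of the non-terminals at (or reachable through a nullable prefix from) the front of some alternative:
  FIRST(L) = { ';' }

Productions for Y:
  Y → * Y Y: FIRST = { '*' }
  Y → ; L: FIRST = { ';' }
  Y → id id C: FIRST = { 'id' }
Productions for C:
  C → L * id: FIRST = { ';' }
  C → id -: FIRST = { 'id' }
L has only one production, so no FIRST/FIRST conflict is possible there.

All alternatives of each non-terminal have pairwise disjoint FIRST sets.

Answer: No FIRST/FIRST conflicts.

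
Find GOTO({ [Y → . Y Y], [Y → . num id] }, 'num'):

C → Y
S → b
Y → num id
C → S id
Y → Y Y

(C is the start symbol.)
GOTO(I, 'num') = CLOSURE({ [A → αX.β] : [A → α.Xβ] ∈ I, X = 'num' })

Items with dot before 'num', with the dot advanced:
  [Y → . num id] → [Y → num . id]
Closure adds nothing (no advanced item has the dot before a non-terminal).

GOTO = { [Y → num . id] }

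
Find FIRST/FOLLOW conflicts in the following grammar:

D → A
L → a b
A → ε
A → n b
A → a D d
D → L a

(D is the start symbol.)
A FIRST/FOLLOW conflict occurs when a non-terminal N has a nullable alternative N → β (β ⇒* ε) and another alternative N → α with FIRST(α) ∩ FOLLOW(N) ≠ ∅: on such a lookahead the parser cannot decide between expanding α and letting N vanish via β.

Nullable non-terminals: A, D.
FIRST sets used below: FIRST(A) = { 'a', 'n', ε }, FIRST(L) = { 'a' }

A: nullable alternative(s) A → ε; FOLLOW(A) = { $, 'd' }
  A → ε: FIRST \ {ε} = { } — this is the only nullable alternative, skip
  A → n b: FIRST \ {ε} = { 'n' } — disjoint from FOLLOW(A)
  A → a D d: FIRST \ {ε} = { 'a' } — disjoint from FOLLOW(A)

D: nullable alternative(s) D → A; FOLLOW(D) = { $, 'd' }
  D → A: FIRST \ {ε} = { 'a', 'n' } — this is the only nullable alternative, skip
  D → L a: FIRST \ {ε} = { 'a' } — disjoint from FOLLOW(D)

L has no nullable alternative, so no FIRST/FOLLOW check is needed there.

No FIRST/FOLLOW conflicts found.

Answer: No FIRST/FOLLOW conflicts.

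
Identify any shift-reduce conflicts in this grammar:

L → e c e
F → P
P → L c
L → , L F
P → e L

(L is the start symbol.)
Augment with L' → L and build the canonical LR(0) collection (I0 = CLOSURE({[L' → . L]}), then GOTO on every symbol after a dot until no new states appear). It has 13 states:
  I0: { [L → . , L F], [L → . e c e], [L' → . L] }  — shift
  I1: { [L → , . L F], [L → . , L F], [L → . e c e] }  — shift
  I2: { [L' → L .] }  — accept
  I3: { [L → e . c e] }  — shift
  I4: { [L → e c . e] }  — shift
  I5: { [L → e c e .] }  — reduce
  I6: { [F → . P], [L → , L . F], [L → . , L F], [L → . e c e], [P → . L c], [P → . e L] }  — shift
  I7: { [L → , L F .] }  — reduce
  I8: { [P → L . c] }  — shift
  I9: { [F → P .] }  — reduce
  I10: { [L → . , L F], [L → . e c e], [L → e . c e], [P → e . L] }  — shift
  I11: { [P → e L .] }  — reduce
  I12: { [P → L c .] }  — reduce

No state contains both a complete item and a shift item.

Answer: No shift-reduce conflicts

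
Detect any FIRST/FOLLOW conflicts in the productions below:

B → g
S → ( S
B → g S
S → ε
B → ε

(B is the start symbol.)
No FIRST/FOLLOW conflicts.

A FIRST/FOLLOW conflict occurs when a non-terminal N has a nullable alternative N → β (β ⇒* ε) and another alternative N → α with FIRST(α) ∩ FOLLOW(N) ≠ ∅: on such a lookahead the parser cannot decide between expanding α and letting N vanish via β.

Nullable non-terminals: B, S.

B: nullable alternative(s) B → ε; FOLLOW(B) = { $ }
  B → g: FIRST \ {ε} = { 'g' } — disjoint from FOLLOW(B)
  B → g S: FIRST \ {ε} = { 'g' } — disjoint from FOLLOW(B)
  B → ε: FIRST \ {ε} = { } — this is the only nullable alternative, skip

S: nullable alternative(s) S → ε; FOLLOW(S) = { $ }
  S → ( S: FIRST \ {ε} = { '(' } — disjoint from FOLLOW(S)
  S → ε: FIRST \ {ε} = { } — this is the only nullable alternative, skip

No FIRST/FOLLOW conflicts found.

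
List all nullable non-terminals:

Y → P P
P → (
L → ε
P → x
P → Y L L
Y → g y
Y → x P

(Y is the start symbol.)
A non-terminal is nullable if it can derive ε (the empty string): either it has an ε-production, or it has a production whose right-hand side consists entirely of nullable non-terminals.

ε-productions: L → ε
So L is immediately nullable.
No further non-terminal can be added: every production for the remaining non-terminals contains a terminal or a non-nullable non-terminal.
Nullable = { 'L' }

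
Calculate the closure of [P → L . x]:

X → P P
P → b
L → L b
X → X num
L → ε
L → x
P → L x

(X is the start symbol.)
To compute CLOSURE, for each item [A → α.Bβ] where B is a non-terminal, add [B → .γ] for all productions B → γ; repeat for the newly added items until nothing changes.

Start with: [P → L . x]
The dot precedes the terminal x, so nothing is added.

CLOSURE = { [P → L . x] }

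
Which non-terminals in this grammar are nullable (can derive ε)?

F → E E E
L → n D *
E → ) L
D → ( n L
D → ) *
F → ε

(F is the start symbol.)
{ 'F' }

A non-terminal is nullable if it can derive ε (the empty string): either it has an ε-production, or it has a production whose right-hand side consists entirely of nullable non-terminals.

ε-productions: F → ε
So F is immediately nullable.
No further non-terminal can be added: every production for the remaining non-terminals contains a terminal or a non-nullable non-terminal.
Nullable = { 'F' }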